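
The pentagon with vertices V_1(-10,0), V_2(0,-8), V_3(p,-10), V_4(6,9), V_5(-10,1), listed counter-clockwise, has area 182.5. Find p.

7

The doubled signed area Σ (x_i y_{i+1} − x_{i+1} y_i) is linear in p.
With p=0 it equals 246; the coefficient of p is 17 (from the two edges through V_3).
So 17·p + 246 = 2·182.5 = 365 ⇒ p = 7.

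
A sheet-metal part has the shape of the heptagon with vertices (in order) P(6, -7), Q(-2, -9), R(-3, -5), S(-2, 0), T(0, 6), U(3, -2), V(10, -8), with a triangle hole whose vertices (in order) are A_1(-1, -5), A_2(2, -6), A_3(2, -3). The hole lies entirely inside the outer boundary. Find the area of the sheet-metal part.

Outer boundary:
P→Q: (6)(-9) − (-2)(-7) = -68
Q→R: (-2)(-5) − (-3)(-9) = -17
R→S: (-3)(0) − (-2)(-5) = -10
S→T: (-2)(6) − (0)(0) = -12
T→U: (0)(-2) − (3)(6) = -18
U→V: (3)(-8) − (10)(-2) = -4
V→P: (10)(-7) − (6)(-8) = -22
Σ = -151
Area = |Σ|/2 = 75.5.
Hole:
Apply the surveyor's formula: 2A = Σ (x_i·y_{i+1} − x_{i+1}·y_i), indices taken mod 3.
A_1→A_2: (-1)(-6) − (2)(-5) = 16
A_2→A_3: (2)(-3) − (2)(-6) = 6
A_3→A_1: (2)(-5) − (-1)(-3) = -13
Σ = 9
Area = |Σ|/2 = 4.5.
Net area = 75.5 − 4.5 = 71.

71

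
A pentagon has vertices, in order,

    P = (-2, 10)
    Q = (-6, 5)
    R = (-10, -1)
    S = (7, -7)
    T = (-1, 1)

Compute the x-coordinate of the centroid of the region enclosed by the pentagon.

Apply Gauss's area formula. First the cross-terms c_i = x_i·y_{i+1} − x_{i+1}·y_i:
  50, 56, 77, 0, -8  ⇒  2A = 175, A = 87.5.
Then Σ (x_i + x_{i+1})·c_i = -1503, so x̄ = -1503 / (6·87.5) = -501/175.

-501/175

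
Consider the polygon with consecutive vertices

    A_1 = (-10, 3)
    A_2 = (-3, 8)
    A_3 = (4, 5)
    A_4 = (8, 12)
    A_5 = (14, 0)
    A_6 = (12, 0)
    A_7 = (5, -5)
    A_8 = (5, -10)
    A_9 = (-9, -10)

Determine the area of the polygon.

Apply the shoelace formula: 2A = Σ (x_i·y_{i+1} − x_{i+1}·y_i), indices taken mod 9.
Σ = (-71) + (-47) + (8) + (-168) + (0) + (-60) + (-25) + (-140) + (-127) = -630
Area = |Σ|/2 = 315.

315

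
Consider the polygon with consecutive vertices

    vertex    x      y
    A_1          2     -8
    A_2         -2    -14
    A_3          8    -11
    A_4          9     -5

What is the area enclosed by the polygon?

Cross-terms: -44, 134, 59, -62  ⇒  Σ = 87
Area = |Σ|/2 = 43.5.

43.5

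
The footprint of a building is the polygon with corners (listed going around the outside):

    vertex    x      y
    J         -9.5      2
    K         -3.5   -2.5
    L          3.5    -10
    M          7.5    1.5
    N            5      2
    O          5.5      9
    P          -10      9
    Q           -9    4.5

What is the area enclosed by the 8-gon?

198.25

Apply Gauss's area formula: 2A = Σ (x_i·y_{i+1} − x_{i+1}·y_i), indices taken mod 8.
J→K: (-9.5)(-2.5) − (-3.5)(2) = 30.75
K→L: (-3.5)(-10) − (3.5)(-2.5) = 43.75
L→M: (3.5)(1.5) − (7.5)(-10) = 80.25
M→N: (7.5)(2) − (5)(1.5) = 7.5
N→O: (5)(9) − (5.5)(2) = 34
O→P: (5.5)(9) − (-10)(9) = 139.5
P→Q: (-10)(4.5) − (-9)(9) = 36
Q→J: (-9)(2) − (-9.5)(4.5) = 24.75
Σ = 396.5
Area = |Σ|/2 = 198.25.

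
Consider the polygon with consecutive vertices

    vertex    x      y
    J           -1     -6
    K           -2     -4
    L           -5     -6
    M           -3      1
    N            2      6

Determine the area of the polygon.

Apply the surveyor's formula: 2A = Σ (x_i·y_{i+1} − x_{i+1}·y_i), indices taken mod 5.
Σ = (-8) + (-8) + (-23) + (-20) + (-6) = -65
Area = |Σ|/2 = 32.5.

32.5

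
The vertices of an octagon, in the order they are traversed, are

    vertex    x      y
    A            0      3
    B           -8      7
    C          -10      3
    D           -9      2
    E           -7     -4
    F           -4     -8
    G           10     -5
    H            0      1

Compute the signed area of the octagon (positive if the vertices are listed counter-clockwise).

Apply Gauss's area formula: 2A = Σ (x_i·y_{i+1} − x_{i+1}·y_i), indices taken mod 8.
Σ = (24) + (46) + (7) + (50) + (40) + (100) + (10) + (0) = 277
Signed area = Σ/2 = 138.5 (positive ⇒ counter-clockwise traversal).

138.5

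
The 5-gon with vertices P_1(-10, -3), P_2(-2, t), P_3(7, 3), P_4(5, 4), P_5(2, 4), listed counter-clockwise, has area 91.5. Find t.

-8

The doubled signed area Σ (x_i y_{i+1} − x_{i+1} y_i) is linear in t.
With t=0 it equals 47; the coefficient of t is -17 (from the two edges through P_2).
So -17·t + 47 = 2·91.5 = 183 ⇒ t = -8.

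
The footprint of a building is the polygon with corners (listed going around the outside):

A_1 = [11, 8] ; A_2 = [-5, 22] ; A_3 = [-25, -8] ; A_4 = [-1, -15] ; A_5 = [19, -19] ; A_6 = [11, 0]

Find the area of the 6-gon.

Apply the shoelace (surveyor's) formula: 2A = Σ (x_i·y_{i+1} − x_{i+1}·y_i), indices taken mod 6.
A_1→A_2: (11)(22) − (-5)(8) = 282
A_2→A_3: (-5)(-8) − (-25)(22) = 590
A_3→A_4: (-25)(-15) − (-1)(-8) = 367
A_4→A_5: (-1)(-19) − (19)(-15) = 304
A_5→A_6: (19)(0) − (11)(-19) = 209
A_6→A_1: (11)(8) − (11)(0) = 88
Σ = 1840
Area = |Σ|/2 = 920.

920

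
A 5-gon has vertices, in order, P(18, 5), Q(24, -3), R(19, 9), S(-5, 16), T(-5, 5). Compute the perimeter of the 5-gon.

82

|PQ| = √((6)² + (-8)²) = √100 = 10
|QR| = √((-5)² + (12)²) = √169 = 13
|RS| = √((-24)² + (7)²) = √625 = 25
|ST| = √((0)² + (-11)²) = √121 = 11
|TP| = √((23)² + (0)²) = √529 = 23
Perimeter = 10 + 13 + 25 + 11 + 23 = 82.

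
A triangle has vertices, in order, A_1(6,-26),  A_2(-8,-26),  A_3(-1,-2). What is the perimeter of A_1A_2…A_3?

64

|A_1A_2| = √((-14)² + (0)²) = √196 = 14
|A_2A_3| = √((7)² + (24)²) = √625 = 25
|A_3A_1| = √((7)² + (-24)²) = √625 = 25
Perimeter = 14 + 25 + 25 = 64.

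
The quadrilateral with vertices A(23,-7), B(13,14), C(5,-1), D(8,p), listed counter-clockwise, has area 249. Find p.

Write out the shoelace sum; only the two edges meeting at D involve p:
2·Area = [(5·p − 8·(-1)) + (8·(-7) − 23·p)] + 330
       = -18·p + 282 = 498
⇒ p = -12.

-12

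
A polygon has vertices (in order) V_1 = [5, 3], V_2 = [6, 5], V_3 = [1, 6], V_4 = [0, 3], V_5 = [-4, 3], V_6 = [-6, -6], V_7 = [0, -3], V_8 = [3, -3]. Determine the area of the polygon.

Apply the shoelace formula: 2A = Σ (x_i·y_{i+1} − x_{i+1}·y_i), indices taken mod 8.
Σ = (7) + (31) + (3) + (12) + (42) + (18) + (9) + (24) = 146
Area = |Σ|/2 = 73.

73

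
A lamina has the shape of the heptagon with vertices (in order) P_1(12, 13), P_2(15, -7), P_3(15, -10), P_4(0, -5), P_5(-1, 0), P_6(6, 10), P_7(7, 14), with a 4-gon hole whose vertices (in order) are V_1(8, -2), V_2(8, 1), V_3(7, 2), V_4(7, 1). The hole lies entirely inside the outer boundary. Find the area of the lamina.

Outer boundary:
Apply Gauss's area formula: 2A = Σ (x_i·y_{i+1} − x_{i+1}·y_i), indices taken mod 7.
Σ = (-279) + (-45) + (-75) + (-5) + (-10) + (14) + (-77) = -477
Area = |Σ|/2 = 238.5.
Hole:
Σ = (24) + (9) + (-7) + (-22) = 4
Area = |Σ|/2 = 2.
Net area = 238.5 − 2 = 236.5.

236.5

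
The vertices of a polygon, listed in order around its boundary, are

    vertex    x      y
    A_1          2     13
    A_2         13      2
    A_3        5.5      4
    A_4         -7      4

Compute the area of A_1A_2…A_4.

86.5

Apply Gauss's area formula: 2A = Σ (x_i·y_{i+1} − x_{i+1}·y_i), indices taken mod 4.
Σ = (-165) + (41) + (50) + (-99) = -173
Area = |Σ|/2 = 86.5.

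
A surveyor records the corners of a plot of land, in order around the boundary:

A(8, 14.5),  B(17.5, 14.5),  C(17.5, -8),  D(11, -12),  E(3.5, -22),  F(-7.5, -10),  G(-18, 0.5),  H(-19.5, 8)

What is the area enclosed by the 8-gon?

Apply Gauss's area formula: 2A = Σ (x_i·y_{i+1} − x_{i+1}·y_i), indices taken mod 8.
Σ = (-137.75) + (-393.75) + (-122) + (-200) + (-200) + (-183.75) + (-134.25) + (-346.75) = -1718.25
Area = |Σ|/2 = 859.125.

859.125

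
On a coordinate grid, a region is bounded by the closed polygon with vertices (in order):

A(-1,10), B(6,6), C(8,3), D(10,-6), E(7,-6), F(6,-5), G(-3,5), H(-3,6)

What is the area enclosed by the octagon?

Apply the shoelace (surveyor's) formula: 2A = Σ (x_i·y_{i+1} − x_{i+1}·y_i), indices taken mod 8.
Σ = (-66) + (-30) + (-78) + (-18) + (1) + (15) + (-3) + (-24) = -203
Area = |Σ|/2 = 101.5.

101.5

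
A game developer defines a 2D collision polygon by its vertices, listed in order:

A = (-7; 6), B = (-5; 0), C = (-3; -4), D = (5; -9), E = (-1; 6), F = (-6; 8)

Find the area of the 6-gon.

83

Apply the shoelace formula: 2A = Σ (x_i·y_{i+1} − x_{i+1}·y_i), indices taken mod 6.
Σ = (30) + (20) + (47) + (21) + (28) + (20) = 166
Area = |Σ|/2 = 83.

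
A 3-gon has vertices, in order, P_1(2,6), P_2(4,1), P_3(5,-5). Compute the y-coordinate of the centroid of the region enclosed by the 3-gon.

2/3

Apply the surveyor's formula. First the cross-terms c_i = x_i·y_{i+1} − x_{i+1}·y_i:
  -22, -25, 40  ⇒  2A = -7, A = -3.5.
Then Σ (y_i + y_{i+1})·c_i = -14, so ȳ = -14 / (6·(-3.5)) = 2/3.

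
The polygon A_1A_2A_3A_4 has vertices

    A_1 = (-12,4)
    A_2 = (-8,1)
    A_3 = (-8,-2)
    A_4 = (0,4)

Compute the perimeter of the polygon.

30

|A_1A_2| = √((4)² + (-3)²) = √25 = 5
|A_2A_3| = √((0)² + (-3)²) = √9 = 3
|A_3A_4| = √((8)² + (6)²) = √100 = 10
|A_4A_1| = √((-12)² + (0)²) = √144 = 12
Perimeter = 5 + 3 + 10 + 12 = 30.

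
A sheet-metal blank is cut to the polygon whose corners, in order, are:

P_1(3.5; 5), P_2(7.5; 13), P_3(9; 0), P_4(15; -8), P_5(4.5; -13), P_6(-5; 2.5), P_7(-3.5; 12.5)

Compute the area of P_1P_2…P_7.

254.375

Apply the surveyor's formula: 2A = Σ (x_i·y_{i+1} − x_{i+1}·y_i), indices taken mod 7.
Σ = (8) + (-117) + (-72) + (-159) + (-53.75) + (-53.75) + (-61.25) = -508.75
Area = |Σ|/2 = 254.375.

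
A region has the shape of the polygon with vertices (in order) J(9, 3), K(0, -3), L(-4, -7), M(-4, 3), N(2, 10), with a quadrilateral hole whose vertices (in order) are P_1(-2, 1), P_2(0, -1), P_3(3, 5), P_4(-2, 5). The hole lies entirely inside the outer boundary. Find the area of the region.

Outer boundary:
Apply the surveyor's formula: 2A = Σ (x_i·y_{i+1} − x_{i+1}·y_i), indices taken mod 5.
Σ = (-27) + (-12) + (-40) + (-46) + (-84) = -209
Area = |Σ|/2 = 104.5.
Hole:
P_1→P_2: (-2)(-1) − (0)(1) = 2
P_2→P_3: (0)(5) − (3)(-1) = 3
P_3→P_4: (3)(5) − (-2)(5) = 25
P_4→P_1: (-2)(1) − (-2)(5) = 8
Σ = 38
Area = |Σ|/2 = 19.
Net area = 104.5 − 19 = 85.5.

85.5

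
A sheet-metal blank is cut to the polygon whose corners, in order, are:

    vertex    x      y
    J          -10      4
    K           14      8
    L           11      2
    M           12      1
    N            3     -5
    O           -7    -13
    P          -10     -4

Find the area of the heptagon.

264

Apply Gauss's area formula: 2A = Σ (x_i·y_{i+1} − x_{i+1}·y_i), indices taken mod 7.
Cross-terms: -136, -60, -13, -63, -74, -102, -80  ⇒  Σ = -528
Area = |Σ|/2 = 264.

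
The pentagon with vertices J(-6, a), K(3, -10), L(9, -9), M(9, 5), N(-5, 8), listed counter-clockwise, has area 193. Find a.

The doubled signed area Σ (x_i y_{i+1} − x_{i+1} y_i) is linear in a.
With a=0 it equals 394; the coefficient of a is -8 (from the two edges through J).
So -8·a + 394 = 2·193 = 386 ⇒ a = 1.

1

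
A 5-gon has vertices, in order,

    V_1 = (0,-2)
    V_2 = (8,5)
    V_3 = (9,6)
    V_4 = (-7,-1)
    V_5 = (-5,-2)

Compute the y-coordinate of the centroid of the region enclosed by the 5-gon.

179/213

Apply Gauss's area formula. First the cross-terms c_i = x_i·y_{i+1} − x_{i+1}·y_i:
  16, 3, 33, 9, 10  ⇒  2A = 71, A = 35.5.
Then Σ (y_i + y_{i+1})·c_i = 179, so ȳ = 179 / (6·35.5) = 179/213.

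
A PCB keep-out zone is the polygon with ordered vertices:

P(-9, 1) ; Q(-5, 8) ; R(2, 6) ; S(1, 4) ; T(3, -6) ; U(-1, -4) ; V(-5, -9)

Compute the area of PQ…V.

122

Apply the shoelace (surveyor's) formula: 2A = Σ (x_i·y_{i+1} − x_{i+1}·y_i), indices taken mod 7.
Cross-terms: -67, -46, 2, -18, -18, -11, -86  ⇒  Σ = -244
Area = |Σ|/2 = 122.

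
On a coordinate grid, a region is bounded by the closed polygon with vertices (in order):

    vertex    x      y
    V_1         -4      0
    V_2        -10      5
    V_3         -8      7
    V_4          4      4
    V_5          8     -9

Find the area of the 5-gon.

107

Apply Gauss's area formula: 2A = Σ (x_i·y_{i+1} − x_{i+1}·y_i), indices taken mod 5.
Σ = (-20) + (-30) + (-60) + (-68) + (-36) = -214
Area = |Σ|/2 = 107.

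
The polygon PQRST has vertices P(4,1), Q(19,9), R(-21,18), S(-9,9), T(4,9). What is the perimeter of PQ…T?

94

|PQ| = √((15)² + (8)²) = √289 = 17
|QR| = √((-40)² + (9)²) = √1681 = 41
|RS| = √((12)² + (-9)²) = √225 = 15
|ST| = √((13)² + (0)²) = √169 = 13
|TP| = √((0)² + (-8)²) = √64 = 8
Perimeter = 17 + 41 + 15 + 13 + 8 = 94.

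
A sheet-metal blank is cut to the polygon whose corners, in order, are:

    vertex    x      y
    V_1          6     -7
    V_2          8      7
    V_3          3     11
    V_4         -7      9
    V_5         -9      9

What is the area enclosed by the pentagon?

148

Apply the surveyor's formula: 2A = Σ (x_i·y_{i+1} − x_{i+1}·y_i), indices taken mod 5.
Σ = (98) + (67) + (104) + (18) + (9) = 296
Area = |Σ|/2 = 148.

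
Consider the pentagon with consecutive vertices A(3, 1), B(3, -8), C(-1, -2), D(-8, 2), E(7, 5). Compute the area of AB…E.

Σ = (-27) + (-14) + (-18) + (-54) + (-8) = -121
Area = |Σ|/2 = 60.5.

60.5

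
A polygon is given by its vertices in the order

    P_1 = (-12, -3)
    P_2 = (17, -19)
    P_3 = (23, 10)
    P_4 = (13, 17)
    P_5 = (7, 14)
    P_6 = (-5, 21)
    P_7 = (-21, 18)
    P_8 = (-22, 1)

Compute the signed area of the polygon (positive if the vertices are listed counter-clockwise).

1115.5

Σ = (279) + (607) + (261) + (63) + (217) + (351) + (375) + (78) = 2231
Signed area = Σ/2 = 1115.5 (positive ⇒ counter-clockwise traversal).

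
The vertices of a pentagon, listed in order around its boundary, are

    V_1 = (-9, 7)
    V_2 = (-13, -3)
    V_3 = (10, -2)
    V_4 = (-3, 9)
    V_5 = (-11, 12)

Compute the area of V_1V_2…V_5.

Σ = (118) + (56) + (84) + (63) + (31) = 352
Area = |Σ|/2 = 176.

176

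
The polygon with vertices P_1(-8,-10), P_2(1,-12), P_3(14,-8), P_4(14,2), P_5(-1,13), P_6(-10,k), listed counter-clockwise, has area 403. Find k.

-2

The doubled signed area Σ (x_i y_{i+1} − x_{i+1} y_i) is linear in k.
With k=0 it equals 820; the coefficient of k is 7 (from the two edges through P_6).
So 7·k + 820 = 2·403 = 806 ⇒ k = -2.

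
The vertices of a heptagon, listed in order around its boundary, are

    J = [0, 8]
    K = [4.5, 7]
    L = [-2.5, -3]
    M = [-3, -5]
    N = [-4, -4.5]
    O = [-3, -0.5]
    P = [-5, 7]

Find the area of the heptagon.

55

Cross-terms: -36, 4, 3.5, -6.5, -11.5, -23.5, -40  ⇒  Σ = -110
Area = |Σ|/2 = 55.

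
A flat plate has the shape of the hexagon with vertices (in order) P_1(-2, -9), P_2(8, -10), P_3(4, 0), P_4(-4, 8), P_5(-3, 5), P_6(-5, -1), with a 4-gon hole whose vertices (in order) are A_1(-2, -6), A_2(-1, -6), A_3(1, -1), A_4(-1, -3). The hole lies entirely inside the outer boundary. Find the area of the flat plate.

115

Outer boundary:
Apply the shoelace (surveyor's) formula: 2A = Σ (x_i·y_{i+1} − x_{i+1}·y_i), indices taken mod 6.
P_1→P_2: (-2)(-10) − (8)(-9) = 92
P_2→P_3: (8)(0) − (4)(-10) = 40
P_3→P_4: (4)(8) − (-4)(0) = 32
P_4→P_5: (-4)(5) − (-3)(8) = 4
P_5→P_6: (-3)(-1) − (-5)(5) = 28
P_6→P_1: (-5)(-9) − (-2)(-1) = 43
Σ = 239
Area = |Σ|/2 = 119.5.
Hole:
Apply the surveyor's formula: 2A = Σ (x_i·y_{i+1} − x_{i+1}·y_i), indices taken mod 4.
Cross-terms: 6, 7, -4, 0  ⇒  Σ = 9
Area = |Σ|/2 = 4.5.
Net area = 119.5 − 4.5 = 115.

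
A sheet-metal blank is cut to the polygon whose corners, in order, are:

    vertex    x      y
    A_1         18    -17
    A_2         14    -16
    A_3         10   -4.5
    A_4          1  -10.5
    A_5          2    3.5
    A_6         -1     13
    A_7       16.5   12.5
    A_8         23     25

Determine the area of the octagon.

Apply the surveyor's formula: 2A = Σ (x_i·y_{i+1} − x_{i+1}·y_i), indices taken mod 8.
Σ = (-50) + (97) + (-100.5) + (24.5) + (29.5) + (-227) + (125) + (-841) = -942.5
Area = |Σ|/2 = 471.25.

471.25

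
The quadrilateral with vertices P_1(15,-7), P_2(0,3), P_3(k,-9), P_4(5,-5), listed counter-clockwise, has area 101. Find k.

-9

The doubled signed area Σ (x_i y_{i+1} − x_{i+1} y_i) is linear in k.
With k=0 it equals 130; the coefficient of k is -8 (from the two edges through P_3).
So -8·k + 130 = 2·101 = 202 ⇒ k = -9.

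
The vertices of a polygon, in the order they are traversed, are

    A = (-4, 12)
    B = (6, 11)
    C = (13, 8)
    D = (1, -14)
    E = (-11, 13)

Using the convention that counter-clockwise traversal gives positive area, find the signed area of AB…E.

-311

Cross-terms: -116, -95, -190, -141, -80  ⇒  Σ = -622
Signed area = Σ/2 = -311 (negative ⇒ clockwise traversal).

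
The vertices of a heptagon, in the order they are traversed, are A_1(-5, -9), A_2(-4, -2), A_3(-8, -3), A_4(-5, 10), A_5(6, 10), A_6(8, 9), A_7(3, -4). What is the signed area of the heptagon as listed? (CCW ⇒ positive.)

-183.5

Apply the shoelace formula: 2A = Σ (x_i·y_{i+1} − x_{i+1}·y_i), indices taken mod 7.
Σ = (-26) + (-4) + (-95) + (-110) + (-26) + (-59) + (-47) = -367
Signed area = Σ/2 = -183.5 (negative ⇒ clockwise traversal).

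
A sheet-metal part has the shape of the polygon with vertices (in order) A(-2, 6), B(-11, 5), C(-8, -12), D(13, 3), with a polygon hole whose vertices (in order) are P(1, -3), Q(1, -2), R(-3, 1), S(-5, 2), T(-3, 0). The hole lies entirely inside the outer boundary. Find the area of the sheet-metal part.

217

Outer boundary:
Σ = (56) + (172) + (132) + (84) = 444
Area = |Σ|/2 = 222.
Hole:
Apply the shoelace formula: 2A = Σ (x_i·y_{i+1} − x_{i+1}·y_i), indices taken mod 5.
P→Q: (1)(-2) − (1)(-3) = 1
Q→R: (1)(1) − (-3)(-2) = -5
R→S: (-3)(2) − (-5)(1) = -1
S→T: (-5)(0) − (-3)(2) = 6
T→P: (-3)(-3) − (1)(0) = 9
Σ = 10
Area = |Σ|/2 = 5.
Net area = 222 − 5 = 217.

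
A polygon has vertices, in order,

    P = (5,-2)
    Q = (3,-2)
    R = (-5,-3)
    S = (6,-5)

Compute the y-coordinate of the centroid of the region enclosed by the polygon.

Apply the shoelace (surveyor's) formula. First the cross-terms c_i = x_i·y_{i+1} − x_{i+1}·y_i:
  -4, -19, 43, 13  ⇒  2A = 33, A = 16.5.
Then Σ (y_i + y_{i+1})·c_i = -324, so ȳ = -324 / (6·16.5) = -36/11.

-36/11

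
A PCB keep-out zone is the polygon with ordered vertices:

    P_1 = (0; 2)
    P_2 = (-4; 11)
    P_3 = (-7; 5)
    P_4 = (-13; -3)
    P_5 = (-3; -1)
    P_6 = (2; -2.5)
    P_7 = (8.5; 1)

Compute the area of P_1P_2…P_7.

102.375

Apply Gauss's area formula: 2A = Σ (x_i·y_{i+1} − x_{i+1}·y_i), indices taken mod 7.
Σ = (8) + (57) + (86) + (4) + (9.5) + (23.25) + (17) = 204.75
Area = |Σ|/2 = 102.375.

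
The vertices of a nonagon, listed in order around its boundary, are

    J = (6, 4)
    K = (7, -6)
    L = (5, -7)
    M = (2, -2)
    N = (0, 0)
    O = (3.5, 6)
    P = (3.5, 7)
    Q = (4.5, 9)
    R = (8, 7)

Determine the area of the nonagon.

Apply the shoelace formula: 2A = Σ (x_i·y_{i+1} − x_{i+1}·y_i), indices taken mod 9.
J→K: (6)(-6) − (7)(4) = -64
K→L: (7)(-7) − (5)(-6) = -19
L→M: (5)(-2) − (2)(-7) = 4
M→N: (2)(0) − (0)(-2) = 0
N→O: (0)(6) − (3.5)(0) = 0
O→P: (3.5)(7) − (3.5)(6) = 3.5
P→Q: (3.5)(9) − (4.5)(7) = 0
Q→R: (4.5)(7) − (8)(9) = -40.5
R→J: (8)(4) − (6)(7) = -10
Σ = -126
Area = |Σ|/2 = 63.

63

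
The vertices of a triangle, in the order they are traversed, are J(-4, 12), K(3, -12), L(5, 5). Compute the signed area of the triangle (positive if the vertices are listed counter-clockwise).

83.5

Apply the shoelace formula: 2A = Σ (x_i·y_{i+1} − x_{i+1}·y_i), indices taken mod 3.
Σ = (12) + (75) + (80) = 167
Signed area = Σ/2 = 83.5 (positive ⇒ counter-clockwise traversal).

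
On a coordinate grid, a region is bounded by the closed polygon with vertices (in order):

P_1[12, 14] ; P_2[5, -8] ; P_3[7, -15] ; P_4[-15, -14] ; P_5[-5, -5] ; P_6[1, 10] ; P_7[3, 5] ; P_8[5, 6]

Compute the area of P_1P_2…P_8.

291

Cross-terms: -166, -19, -323, 5, -45, -25, -7, -2  ⇒  Σ = -582
Area = |Σ|/2 = 291.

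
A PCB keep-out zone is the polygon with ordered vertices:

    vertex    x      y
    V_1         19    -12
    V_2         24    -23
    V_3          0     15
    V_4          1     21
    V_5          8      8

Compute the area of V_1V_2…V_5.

Apply the shoelace formula: 2A = Σ (x_i·y_{i+1} − x_{i+1}·y_i), indices taken mod 5.
V_1→V_2: (19)(-23) − (24)(-12) = -149
V_2→V_3: (24)(15) − (0)(-23) = 360
V_3→V_4: (0)(21) − (1)(15) = -15
V_4→V_5: (1)(8) − (8)(21) = -160
V_5→V_1: (8)(-12) − (19)(8) = -248
Σ = -212
Area = |Σ|/2 = 106.

106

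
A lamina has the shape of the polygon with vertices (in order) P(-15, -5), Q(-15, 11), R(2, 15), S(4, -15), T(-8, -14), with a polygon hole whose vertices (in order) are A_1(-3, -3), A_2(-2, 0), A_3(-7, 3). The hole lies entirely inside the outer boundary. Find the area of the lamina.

Outer boundary:
Apply the shoelace formula: 2A = Σ (x_i·y_{i+1} − x_{i+1}·y_i), indices taken mod 5.
Σ = (-240) + (-247) + (-90) + (-176) + (-170) = -923
Area = |Σ|/2 = 461.5.
Hole:
Apply the surveyor's formula: 2A = Σ (x_i·y_{i+1} − x_{i+1}·y_i), indices taken mod 3.
Cross-terms: -6, -6, 30  ⇒  Σ = 18
Area = |Σ|/2 = 9.
Net area = 461.5 − 9 = 452.5.

452.5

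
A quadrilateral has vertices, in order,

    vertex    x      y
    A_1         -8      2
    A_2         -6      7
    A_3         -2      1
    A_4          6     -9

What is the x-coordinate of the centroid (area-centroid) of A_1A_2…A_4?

Apply the surveyor's formula. First the cross-terms c_i = x_i·y_{i+1} − x_{i+1}·y_i:
  -44, 8, 12, -60  ⇒  2A = -84, A = -42.
Then Σ (x_i + x_{i+1})·c_i = 720, so x̄ = 720 / (6·(-42)) = -20/7.

-20/7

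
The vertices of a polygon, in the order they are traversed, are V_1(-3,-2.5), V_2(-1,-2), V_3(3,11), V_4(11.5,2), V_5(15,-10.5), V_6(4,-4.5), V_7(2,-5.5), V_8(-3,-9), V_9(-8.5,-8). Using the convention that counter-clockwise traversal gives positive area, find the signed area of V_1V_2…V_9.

Apply the shoelace (surveyor's) formula: 2A = Σ (x_i·y_{i+1} − x_{i+1}·y_i), indices taken mod 9.
Σ = (3.5) + (-5) + (-120.5) + (-150.75) + (-25.5) + (-13) + (-34.5) + (-52.5) + (-2.75) = -401
Signed area = Σ/2 = -200.5 (negative ⇒ clockwise traversal).

-200.5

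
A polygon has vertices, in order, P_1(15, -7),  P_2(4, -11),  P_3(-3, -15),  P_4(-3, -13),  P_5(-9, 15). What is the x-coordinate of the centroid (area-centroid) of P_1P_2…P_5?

211/210

Apply the surveyor's formula. First the cross-terms c_i = x_i·y_{i+1} − x_{i+1}·y_i:
  -137, -93, -6, -162, -162  ⇒  2A = -560, A = -280.
Then Σ (x_i + x_{i+1})·c_i = -1688, so x̄ = -1688 / (6·(-280)) = 211/210.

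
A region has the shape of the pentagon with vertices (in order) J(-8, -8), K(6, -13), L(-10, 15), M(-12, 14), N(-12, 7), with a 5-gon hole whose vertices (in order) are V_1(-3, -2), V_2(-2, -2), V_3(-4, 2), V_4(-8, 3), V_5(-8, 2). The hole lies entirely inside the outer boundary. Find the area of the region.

Outer boundary:
Cross-terms: 152, -40, 40, 84, 152  ⇒  Σ = 388
Area = |Σ|/2 = 194.
Hole:
Apply the surveyor's formula: 2A = Σ (x_i·y_{i+1} − x_{i+1}·y_i), indices taken mod 5.
Σ = (2) + (-12) + (4) + (8) + (22) = 24
Area = |Σ|/2 = 12.
Net area = 194 − 12 = 182.

182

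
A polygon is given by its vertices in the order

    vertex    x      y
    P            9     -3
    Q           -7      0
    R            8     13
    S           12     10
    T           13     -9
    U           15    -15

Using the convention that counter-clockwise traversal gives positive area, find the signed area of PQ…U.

-198

Apply Gauss's area formula: 2A = Σ (x_i·y_{i+1} − x_{i+1}·y_i), indices taken mod 6.
P→Q: (9)(0) − (-7)(-3) = -21
Q→R: (-7)(13) − (8)(0) = -91
R→S: (8)(10) − (12)(13) = -76
S→T: (12)(-9) − (13)(10) = -238
T→U: (13)(-15) − (15)(-9) = -60
U→P: (15)(-3) − (9)(-15) = 90
Σ = -396
Signed area = Σ/2 = -198 (negative ⇒ clockwise traversal).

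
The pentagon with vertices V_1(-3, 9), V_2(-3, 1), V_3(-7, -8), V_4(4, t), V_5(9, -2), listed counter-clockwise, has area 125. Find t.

The doubled signed area Σ (x_i y_{i+1} − x_{i+1} y_i) is linear in t.
With t=0 it equals 154; the coefficient of t is -16 (from the two edges through V_4).
So -16·t + 154 = 2·125 = 250 ⇒ t = -6.

-6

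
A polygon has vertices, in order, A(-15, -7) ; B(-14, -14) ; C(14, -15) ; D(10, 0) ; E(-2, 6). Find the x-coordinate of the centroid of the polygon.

-0.375

Apply the surveyor's formula. First the cross-terms c_i = x_i·y_{i+1} − x_{i+1}·y_i:
  112, 406, 150, 60, 104  ⇒  2A = 832, A = 416.
Then Σ (x_i + x_{i+1})·c_i = -936, so x̄ = -936 / (6·416) = -0.375.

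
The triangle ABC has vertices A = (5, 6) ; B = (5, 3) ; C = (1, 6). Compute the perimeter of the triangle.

12

|AB| = √((0)² + (-3)²) = √9 = 3
|BC| = √((-4)² + (3)²) = √25 = 5
|CA| = √((4)² + (0)²) = √16 = 4
Perimeter = 3 + 5 + 4 = 12.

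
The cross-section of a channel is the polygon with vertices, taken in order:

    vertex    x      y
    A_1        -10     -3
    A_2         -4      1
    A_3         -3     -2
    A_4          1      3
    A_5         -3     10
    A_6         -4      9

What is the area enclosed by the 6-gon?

58

Apply the surveyor's formula: 2A = Σ (x_i·y_{i+1} − x_{i+1}·y_i), indices taken mod 6.
Cross-terms: -22, 11, -7, 19, 13, 102  ⇒  Σ = 116
Area = |Σ|/2 = 58.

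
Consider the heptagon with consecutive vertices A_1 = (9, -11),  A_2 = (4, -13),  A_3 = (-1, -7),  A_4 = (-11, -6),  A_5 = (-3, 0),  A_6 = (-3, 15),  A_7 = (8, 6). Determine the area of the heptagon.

264

Apply the shoelace (surveyor's) formula: 2A = Σ (x_i·y_{i+1} − x_{i+1}·y_i), indices taken mod 7.
Cross-terms: -73, -41, -71, -18, -45, -138, -142  ⇒  Σ = -528
Area = |Σ|/2 = 264.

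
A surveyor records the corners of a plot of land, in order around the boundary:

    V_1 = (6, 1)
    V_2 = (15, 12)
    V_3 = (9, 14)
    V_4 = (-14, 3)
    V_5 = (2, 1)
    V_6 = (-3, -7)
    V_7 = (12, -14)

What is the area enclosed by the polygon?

Apply the shoelace formula: 2A = Σ (x_i·y_{i+1} − x_{i+1}·y_i), indices taken mod 7.
Σ = (57) + (102) + (223) + (-20) + (-11) + (126) + (96) = 573
Area = |Σ|/2 = 286.5.

286.5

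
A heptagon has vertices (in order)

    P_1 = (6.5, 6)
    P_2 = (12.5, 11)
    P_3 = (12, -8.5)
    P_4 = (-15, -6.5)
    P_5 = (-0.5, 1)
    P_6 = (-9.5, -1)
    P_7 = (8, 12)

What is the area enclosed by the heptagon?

Apply Gauss's area formula: 2A = Σ (x_i·y_{i+1} − x_{i+1}·y_i), indices taken mod 7.
Σ = (-3.5) + (-238.25) + (-205.5) + (-18.25) + (10) + (-106) + (-30) = -591.5
Area = |Σ|/2 = 295.75.

295.75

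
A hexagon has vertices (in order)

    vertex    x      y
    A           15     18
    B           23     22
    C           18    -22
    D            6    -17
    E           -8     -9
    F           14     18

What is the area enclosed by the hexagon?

693

A→B: (15)(22) − (23)(18) = -84
B→C: (23)(-22) − (18)(22) = -902
C→D: (18)(-17) − (6)(-22) = -174
D→E: (6)(-9) − (-8)(-17) = -190
E→F: (-8)(18) − (14)(-9) = -18
F→A: (14)(18) − (15)(18) = -18
Σ = -1386
Area = |Σ|/2 = 693.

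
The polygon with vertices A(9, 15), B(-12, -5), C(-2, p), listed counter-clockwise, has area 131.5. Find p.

-8

Write out the shoelace sum; only the two edges meeting at C involve p:
2·Area = [((-12)·p − (-2)·(-5)) + ((-2)·15 − 9·p)] + 135
       = -21·p + 95 = 263
⇒ p = -8.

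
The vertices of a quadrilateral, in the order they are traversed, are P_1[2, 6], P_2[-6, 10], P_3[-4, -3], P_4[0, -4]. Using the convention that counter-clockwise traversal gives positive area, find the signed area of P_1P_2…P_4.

69

Σ = (56) + (58) + (16) + (8) = 138
Signed area = Σ/2 = 69 (positive ⇒ counter-clockwise traversal).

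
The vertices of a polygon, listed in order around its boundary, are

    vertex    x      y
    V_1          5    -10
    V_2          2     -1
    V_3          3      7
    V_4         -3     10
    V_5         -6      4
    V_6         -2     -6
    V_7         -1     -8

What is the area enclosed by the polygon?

117.5

V_1→V_2: (5)(-1) − (2)(-10) = 15
V_2→V_3: (2)(7) − (3)(-1) = 17
V_3→V_4: (3)(10) − (-3)(7) = 51
V_4→V_5: (-3)(4) − (-6)(10) = 48
V_5→V_6: (-6)(-6) − (-2)(4) = 44
V_6→V_7: (-2)(-8) − (-1)(-6) = 10
V_7→V_1: (-1)(-10) − (5)(-8) = 50
Σ = 235
Area = |Σ|/2 = 117.5.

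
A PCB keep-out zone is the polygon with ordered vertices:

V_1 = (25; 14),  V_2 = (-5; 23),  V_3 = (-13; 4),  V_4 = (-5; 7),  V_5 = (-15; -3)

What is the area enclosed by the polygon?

Apply Gauss's area formula: 2A = Σ (x_i·y_{i+1} − x_{i+1}·y_i), indices taken mod 5.
Cross-terms: 645, 279, -71, 120, -135  ⇒  Σ = 838
Area = |Σ|/2 = 419.

419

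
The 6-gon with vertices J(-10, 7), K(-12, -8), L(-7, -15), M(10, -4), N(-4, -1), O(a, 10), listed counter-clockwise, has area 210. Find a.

Write out the shoelace sum; only the two edges meeting at O involve a:
2·Area = [((-4)·10 − a·(-1)) + (a·7 − (-10)·10)] + 440
       = 8·a + 500 = 420
⇒ a = -10.

-10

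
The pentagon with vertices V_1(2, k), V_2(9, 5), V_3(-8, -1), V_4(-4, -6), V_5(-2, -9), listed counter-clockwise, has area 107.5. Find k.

Write out the shoelace sum; only the two edges meeting at V_1 involve k:
2·Area = [((-2)·k − 2·(-9)) + (2·5 − 9·k)] + 99
       = -11·k + 127 = 215
⇒ k = -8.

-8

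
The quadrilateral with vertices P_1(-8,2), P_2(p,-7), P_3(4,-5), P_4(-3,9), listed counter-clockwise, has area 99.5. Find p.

-4

Write out the shoelace sum; only the two edges meeting at P_2 involve p:
2·Area = [((-8)·(-7) − p·2) + (p·(-5) − 4·(-7))] + 87
       = -7·p + 171 = 199
⇒ p = -4.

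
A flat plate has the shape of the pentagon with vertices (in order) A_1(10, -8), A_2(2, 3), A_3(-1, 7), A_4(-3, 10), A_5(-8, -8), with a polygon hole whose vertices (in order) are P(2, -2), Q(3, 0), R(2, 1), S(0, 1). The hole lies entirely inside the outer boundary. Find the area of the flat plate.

156.5

Outer boundary:
Apply the surveyor's formula: 2A = Σ (x_i·y_{i+1} − x_{i+1}·y_i), indices taken mod 5.
A_1→A_2: (10)(3) − (2)(-8) = 46
A_2→A_3: (2)(7) − (-1)(3) = 17
A_3→A_4: (-1)(10) − (-3)(7) = 11
A_4→A_5: (-3)(-8) − (-8)(10) = 104
A_5→A_1: (-8)(-8) − (10)(-8) = 144
Σ = 322
Area = |Σ|/2 = 161.
Hole:
Apply Gauss's area formula: 2A = Σ (x_i·y_{i+1} − x_{i+1}·y_i), indices taken mod 4.
Σ = (6) + (3) + (2) + (-2) = 9
Area = |Σ|/2 = 4.5.
Net area = 161 − 4.5 = 156.5.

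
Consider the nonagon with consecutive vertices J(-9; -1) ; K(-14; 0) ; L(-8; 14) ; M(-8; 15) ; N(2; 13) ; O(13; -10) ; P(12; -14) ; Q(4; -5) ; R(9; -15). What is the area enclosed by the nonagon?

Apply Gauss's area formula: 2A = Σ (x_i·y_{i+1} − x_{i+1}·y_i), indices taken mod 9.
Cross-terms: -14, -196, -8, -134, -189, -62, -4, -15, -144  ⇒  Σ = -766
Area = |Σ|/2 = 383.

383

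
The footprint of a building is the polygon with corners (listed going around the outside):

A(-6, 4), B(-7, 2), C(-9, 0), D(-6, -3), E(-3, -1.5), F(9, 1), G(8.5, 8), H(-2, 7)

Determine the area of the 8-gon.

122.25

Apply the shoelace formula: 2A = Σ (x_i·y_{i+1} − x_{i+1}·y_i), indices taken mod 8.
Σ = (16) + (18) + (27) + (0) + (10.5) + (63.5) + (75.5) + (34) = 244.5
Area = |Σ|/2 = 122.25.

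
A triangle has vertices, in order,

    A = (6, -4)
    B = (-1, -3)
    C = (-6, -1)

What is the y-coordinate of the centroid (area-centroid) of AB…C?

Apply Gauss's area formula. First the cross-terms c_i = x_i·y_{i+1} − x_{i+1}·y_i:
  -22, -17, 30  ⇒  2A = -9, A = -4.5.
Then Σ (y_i + y_{i+1})·c_i = 72, so ȳ = 72 / (6·(-4.5)) = -8/3.

-8/3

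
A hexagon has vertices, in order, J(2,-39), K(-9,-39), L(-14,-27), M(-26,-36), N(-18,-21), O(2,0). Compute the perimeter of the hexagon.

124

|JK| = √((-11)² + (0)²) = √121 = 11
|KL| = √((-5)² + (12)²) = √169 = 13
|LM| = √((-12)² + (-9)²) = √225 = 15
|MN| = √((8)² + (15)²) = √289 = 17
|NO| = √((20)² + (21)²) = √841 = 29
|OJ| = √((0)² + (-39)²) = √1521 = 39
Perimeter = 11 + 13 + 15 + 17 + 29 + 39 = 124.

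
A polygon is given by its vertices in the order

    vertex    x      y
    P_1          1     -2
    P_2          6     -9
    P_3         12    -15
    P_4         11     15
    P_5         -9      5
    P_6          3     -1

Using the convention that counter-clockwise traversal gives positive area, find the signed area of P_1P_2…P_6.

272.5

Apply the surveyor's formula: 2A = Σ (x_i·y_{i+1} − x_{i+1}·y_i), indices taken mod 6.
Cross-terms: 3, 18, 345, 190, -6, -5  ⇒  Σ = 545
Signed area = Σ/2 = 272.5 (positive ⇒ counter-clockwise traversal).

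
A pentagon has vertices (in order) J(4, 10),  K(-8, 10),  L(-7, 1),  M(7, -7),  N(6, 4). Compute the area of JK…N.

J→K: (4)(10) − (-8)(10) = 120
K→L: (-8)(1) − (-7)(10) = 62
L→M: (-7)(-7) − (7)(1) = 42
M→N: (7)(4) − (6)(-7) = 70
N→J: (6)(10) − (4)(4) = 44
Σ = 338
Area = |Σ|/2 = 169.

169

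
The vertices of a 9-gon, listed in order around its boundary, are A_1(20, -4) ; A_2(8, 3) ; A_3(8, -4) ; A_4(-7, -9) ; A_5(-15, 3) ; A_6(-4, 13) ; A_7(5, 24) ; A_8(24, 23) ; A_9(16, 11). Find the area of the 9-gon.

Σ = (92) + (-56) + (-100) + (-156) + (-183) + (-161) + (-461) + (-104) + (-284) = -1413
Area = |Σ|/2 = 706.5.

706.5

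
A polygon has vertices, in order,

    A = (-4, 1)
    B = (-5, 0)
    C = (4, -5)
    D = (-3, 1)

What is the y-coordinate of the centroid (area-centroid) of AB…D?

Apply Gauss's area formula. First the cross-terms c_i = x_i·y_{i+1} − x_{i+1}·y_i:
  5, 25, -11, 1  ⇒  2A = 20, A = 10.
Then Σ (y_i + y_{i+1})·c_i = -74, so ȳ = -74 / (6·10) = -37/30.

-37/30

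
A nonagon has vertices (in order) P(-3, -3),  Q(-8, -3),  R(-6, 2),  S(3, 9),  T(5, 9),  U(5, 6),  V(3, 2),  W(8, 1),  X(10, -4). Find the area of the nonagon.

P→Q: (-3)(-3) − (-8)(-3) = -15
Q→R: (-8)(2) − (-6)(-3) = -34
R→S: (-6)(9) − (3)(2) = -60
S→T: (3)(9) − (5)(9) = -18
T→U: (5)(6) − (5)(9) = -15
U→V: (5)(2) − (3)(6) = -8
V→W: (3)(1) − (8)(2) = -13
W→X: (8)(-4) − (10)(1) = -42
X→P: (10)(-3) − (-3)(-4) = -42
Σ = -247
Area = |Σ|/2 = 123.5.

123.5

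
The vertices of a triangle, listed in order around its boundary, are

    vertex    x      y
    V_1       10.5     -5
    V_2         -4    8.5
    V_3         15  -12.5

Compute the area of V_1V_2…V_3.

V_1→V_2: (10.5)(8.5) − (-4)(-5) = 69.25
V_2→V_3: (-4)(-12.5) − (15)(8.5) = -77.5
V_3→V_1: (15)(-5) − (10.5)(-12.5) = 56.25
Σ = 48
Area = |Σ|/2 = 24.

24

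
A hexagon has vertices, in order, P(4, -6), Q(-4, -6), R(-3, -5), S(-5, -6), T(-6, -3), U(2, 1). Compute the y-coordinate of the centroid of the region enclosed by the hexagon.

-10/3

Apply Gauss's area formula. First the cross-terms c_i = x_i·y_{i+1} − x_{i+1}·y_i:
  -48, 2, -7, -21, 0, -16  ⇒  2A = -90, A = -45.
Then Σ (y_i + y_{i+1})·c_i = 900, so ȳ = 900 / (6·(-45)) = -10/3.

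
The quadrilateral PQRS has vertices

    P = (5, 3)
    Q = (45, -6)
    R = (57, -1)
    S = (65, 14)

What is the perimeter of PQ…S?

132

|PQ| = √((40)² + (-9)²) = √1681 = 41
|QR| = √((12)² + (5)²) = √169 = 13
|RS| = √((8)² + (15)²) = √289 = 17
|SP| = √((-60)² + (-11)²) = √3721 = 61
Perimeter = 41 + 13 + 17 + 61 = 132.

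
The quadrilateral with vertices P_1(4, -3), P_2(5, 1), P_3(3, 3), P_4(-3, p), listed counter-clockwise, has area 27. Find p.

The doubled signed area Σ (x_i y_{i+1} − x_{i+1} y_i) is linear in p.
With p=0 it equals 49; the coefficient of p is -1 (from the two edges through P_4).
So -1·p + 49 = 2·27 = 54 ⇒ p = -5.

-5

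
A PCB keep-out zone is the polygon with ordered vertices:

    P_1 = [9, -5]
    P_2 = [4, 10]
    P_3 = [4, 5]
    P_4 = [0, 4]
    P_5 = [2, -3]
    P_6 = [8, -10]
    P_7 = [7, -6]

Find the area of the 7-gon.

Σ = (110) + (-20) + (16) + (-8) + (4) + (22) + (19) = 143
Area = |Σ|/2 = 71.5.

71.5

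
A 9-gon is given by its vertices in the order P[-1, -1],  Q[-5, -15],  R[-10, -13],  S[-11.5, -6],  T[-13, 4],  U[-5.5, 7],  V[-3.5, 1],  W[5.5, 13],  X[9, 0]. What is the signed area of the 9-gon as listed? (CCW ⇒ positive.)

Apply the shoelace (surveyor's) formula: 2A = Σ (x_i·y_{i+1} − x_{i+1}·y_i), indices taken mod 9.
Σ = (10) + (-85) + (-89.5) + (-124) + (-69) + (19) + (-51) + (-117) + (-9) = -515.5
Signed area = Σ/2 = -257.75 (negative ⇒ clockwise traversal).

-257.75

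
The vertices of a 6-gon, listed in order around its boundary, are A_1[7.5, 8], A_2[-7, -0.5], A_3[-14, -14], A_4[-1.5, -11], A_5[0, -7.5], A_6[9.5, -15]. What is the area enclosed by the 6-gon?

273.625

A_1→A_2: (7.5)(-0.5) − (-7)(8) = 52.25
A_2→A_3: (-7)(-14) − (-14)(-0.5) = 91
A_3→A_4: (-14)(-11) − (-1.5)(-14) = 133
A_4→A_5: (-1.5)(-7.5) − (0)(-11) = 11.25
A_5→A_6: (0)(-15) − (9.5)(-7.5) = 71.25
A_6→A_1: (9.5)(8) − (7.5)(-15) = 188.5
Σ = 547.25
Area = |Σ|/2 = 273.625.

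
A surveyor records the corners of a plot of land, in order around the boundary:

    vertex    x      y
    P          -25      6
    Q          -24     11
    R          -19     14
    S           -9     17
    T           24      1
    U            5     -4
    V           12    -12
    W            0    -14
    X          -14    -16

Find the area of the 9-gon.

Σ = (-131) + (-127) + (-197) + (-417) + (-101) + (-12) + (-168) + (-196) + (-484) = -1833
Area = |Σ|/2 = 916.5.

916.5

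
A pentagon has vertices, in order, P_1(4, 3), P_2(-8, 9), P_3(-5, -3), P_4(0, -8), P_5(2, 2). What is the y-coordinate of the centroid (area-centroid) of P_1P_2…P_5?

196/183

Apply Gauss's area formula. First the cross-terms c_i = x_i·y_{i+1} − x_{i+1}·y_i:
  60, 69, 40, 16, -2  ⇒  2A = 183, A = 91.5.
Then Σ (y_i + y_{i+1})·c_i = 588, so ȳ = 588 / (6·91.5) = 196/183.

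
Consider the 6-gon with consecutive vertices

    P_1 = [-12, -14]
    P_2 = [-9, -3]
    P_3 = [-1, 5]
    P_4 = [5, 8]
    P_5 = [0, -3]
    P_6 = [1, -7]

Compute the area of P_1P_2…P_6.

140.5

Apply Gauss's area formula: 2A = Σ (x_i·y_{i+1} − x_{i+1}·y_i), indices taken mod 6.
Σ = (-90) + (-48) + (-33) + (-15) + (3) + (-98) = -281
Area = |Σ|/2 = 140.5.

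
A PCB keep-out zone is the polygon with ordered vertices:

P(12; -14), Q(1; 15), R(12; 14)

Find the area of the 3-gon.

Σ = (194) + (-166) + (-336) = -308
Area = |Σ|/2 = 154.

154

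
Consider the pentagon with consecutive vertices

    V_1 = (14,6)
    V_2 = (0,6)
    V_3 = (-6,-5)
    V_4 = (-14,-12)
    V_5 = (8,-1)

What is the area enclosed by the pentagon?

Σ = (84) + (36) + (2) + (110) + (62) = 294
Area = |Σ|/2 = 147.

147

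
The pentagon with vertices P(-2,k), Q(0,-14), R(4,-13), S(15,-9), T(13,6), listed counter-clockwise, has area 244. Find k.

The doubled signed area Σ (x_i y_{i+1} − x_{i+1} y_i) is linear in k.
With k=0 it equals 462; the coefficient of k is 13 (from the two edges through P).
So 13·k + 462 = 2·244 = 488 ⇒ k = 2.

2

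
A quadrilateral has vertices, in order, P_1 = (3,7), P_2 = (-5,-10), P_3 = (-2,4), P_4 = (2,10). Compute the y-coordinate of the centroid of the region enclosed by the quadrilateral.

439/237

Apply Gauss's area formula. First the cross-terms c_i = x_i·y_{i+1} − x_{i+1}·y_i:
  5, -40, -28, -16  ⇒  2A = -79, A = -39.5.
Then Σ (y_i + y_{i+1})·c_i = -439, so ȳ = -439 / (6·(-39.5)) = 439/237.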